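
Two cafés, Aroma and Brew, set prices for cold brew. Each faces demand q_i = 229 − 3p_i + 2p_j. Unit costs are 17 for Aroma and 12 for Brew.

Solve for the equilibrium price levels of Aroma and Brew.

Aroma's profit: π = (p_{Aroma} − 17)(229 − 3p_{Aroma} + 2p_{Brew}).
∂π/∂p_{Aroma} = 280 − 6p_{Aroma} + 2p_{Brew} = 0 ⇒ p_{Aroma} = 140/3 + (1/3)p_{Brew}.
Similarly p_{Brew} = 265/6 + (1/3)p_{Aroma}.
Solving the two reaction functions simultaneously: (1 − (1/3)(1/3))p_{Aroma} = 140/3 + (1/3)·(265/6), so (8/9)p_{Aroma} = 1105/18 and p_{Aroma} = 69.0625.
Then p_{Brew} = 265/6 + (1/3)·69.0625 = 67.1875.

69.0625, 67.1875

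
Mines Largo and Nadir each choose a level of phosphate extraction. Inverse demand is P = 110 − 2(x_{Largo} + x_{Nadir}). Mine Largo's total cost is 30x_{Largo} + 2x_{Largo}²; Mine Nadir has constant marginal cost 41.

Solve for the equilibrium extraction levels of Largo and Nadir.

Mine Largo's profit: π = x_{Largo}(110 − 2(x_{Largo} + x_{Nadir})) − 30x_{Largo} − 2x_{Largo}².
∂π/∂x_{Largo} = 80 − 8x_{Largo} − 2x_{Nadir} = 0, so x_{Largo} = 10 − 0.25x_{Nadir}.
For Nadir: ∂π/∂x_{Nadir} = 69 − 4x_{Nadir} − 2x_{Largo} = 0 ⇒ x_{Nadir} = 17.25 − 0.5x_{Largo}.
Substituting the second reaction function into the first: x_{Largo} = 10 − 0.25(17.25 − 0.5x_{Largo}), which gives 0.875x_{Largo} = 5.6875 ⇒ x_{Largo} = 6.5.
Then x_{Nadir} = 17.25 − 0.5·6.5 = 14.

6.5, 14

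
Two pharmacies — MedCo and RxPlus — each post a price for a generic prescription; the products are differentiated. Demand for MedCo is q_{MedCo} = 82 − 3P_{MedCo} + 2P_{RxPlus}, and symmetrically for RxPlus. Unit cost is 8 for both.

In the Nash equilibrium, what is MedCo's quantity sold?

55.5

MedCo's profit: π = (P_{MedCo} − 8)(82 − 3P_{MedCo} + 2P_{RxPlus}).
∂π/∂P_{MedCo} = 106 − 6P_{MedCo} + 2P_{RxPlus} = 0 ⇒ P_{MedCo} = 53/3 + (1/3)P_{RxPlus}.
By symmetry P_{RxPlus} = P_{MedCo}; substituting into the reaction function, (2/3)P_{MedCo} = 53/3 and P_{MedCo} = 26.5.
q_{MedCo} = 82 − 3·26.5 + 2·26.5 = 55.5.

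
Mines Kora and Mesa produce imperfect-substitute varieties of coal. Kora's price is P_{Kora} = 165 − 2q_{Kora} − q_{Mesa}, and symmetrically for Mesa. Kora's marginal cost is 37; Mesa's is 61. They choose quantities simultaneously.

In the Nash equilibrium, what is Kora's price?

91.4

Mine Kora's profit: π = q_{Kora}(165 − 2q_{Kora} − q_{Mesa}) − 37q_{Kora}.
∂π/∂q_{Kora} = 128 − 4q_{Kora} − q_{Mesa} = 0 ⇒ q_{Kora} = 32 − 0.25q_{Mesa}.
Similarly q_{Mesa} = 26 − 0.25q_{Kora}.
Solving the two reaction functions simultaneously: (1 − (−0.25)(−0.25))q_{Kora} = 32 − 0.25·26, so 0.9375q_{Kora} = 25.5 and q_{Kora} = 27.2.
Then q_{Mesa} = 26 − 0.25·27.2 = 19.2.
P_{Kora} = 165 − 2·27.2 − 19.2 = 91.4.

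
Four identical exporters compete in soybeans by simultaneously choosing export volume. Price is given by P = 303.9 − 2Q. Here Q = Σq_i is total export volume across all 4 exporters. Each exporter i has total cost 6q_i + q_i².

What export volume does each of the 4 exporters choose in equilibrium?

A representative exporter's profit is π_i = q_i(303.9 − 2Q) − 6q_i − q_i², with Q = q_i + Σ_{j≠i} q_j.
First-order condition: 297.9 − 6q_i − 2Σ_{j≠i} q_j = 0.
With identical exporters, set every q_j = q: then 297.9 − 6q − 6q = 0, i.e. q = 297.9/12 = 24.825.

24.825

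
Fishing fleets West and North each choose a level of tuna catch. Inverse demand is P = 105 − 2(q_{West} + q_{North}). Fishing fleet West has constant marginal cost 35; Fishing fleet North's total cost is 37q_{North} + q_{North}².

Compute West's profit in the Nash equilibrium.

403.28

Fishing fleet West's profit: π = q_{West}(105 − 2(q_{West} + q_{North})) − 35q_{West}.
∂π/∂q_{West} = 70 − 4q_{West} − 2q_{North} = 0, so q_{West} = 17.5 − 0.5q_{North}.
For North: ∂π/∂q_{North} = 68 − 6q_{North} − 2q_{West} = 0 ⇒ q_{North} = 34/3 − (1/3)q_{West}.
Plugging q_{North} into West's best response: q_{West} = 17.5 − 0.5(34/3 − (1/3)q_{West}) ⇒ (5/6)q_{West} = 71/6, so q_{West} = 14.2.
Then q_{North} = 34/3 − (1/3)·14.2 = 6.6.
Price P = 105 − 2·20.8 = 63.4.
West's profit: (63.4 − 35)·14.2 = 403.28.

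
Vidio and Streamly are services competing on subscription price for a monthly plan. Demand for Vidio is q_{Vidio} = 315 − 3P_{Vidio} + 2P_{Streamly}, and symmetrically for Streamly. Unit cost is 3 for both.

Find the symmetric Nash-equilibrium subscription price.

Vidio's profit: π = (P_{Vidio} − 3)(315 − 3P_{Vidio} + 2P_{Streamly}).
∂π/∂P_{Vidio} = 324 − 6P_{Vidio} + 2P_{Streamly} = 0 ⇒ P_{Vidio} = 54 + (1/3)P_{Streamly}.
The game is symmetric, so in equilibrium P_{Streamly} = P_{Vidio}: the reaction function gives (2/3)P_{Vidio} = 54, hence P_{Vidio} = 81.

81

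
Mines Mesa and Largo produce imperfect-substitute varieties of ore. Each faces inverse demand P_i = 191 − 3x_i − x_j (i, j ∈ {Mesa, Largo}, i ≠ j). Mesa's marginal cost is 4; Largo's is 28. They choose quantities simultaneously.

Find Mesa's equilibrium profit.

Mine Mesa's profit: π = x_{Mesa}(191 − 3x_{Mesa} − x_{Largo}) − 4x_{Mesa}.
∂π/∂x_{Mesa} = 187 − 6x_{Mesa} − x_{Largo} = 0 ⇒ x_{Mesa} = 187/6 − (1/6)x_{Largo}.
Similarly x_{Largo} = 163/6 − (1/6)x_{Mesa}.
Solving the two reaction functions simultaneously: (1 − (−1/6)(−1/6))x_{Mesa} = 187/6 − (1/6)·(163/6), so (35/36)x_{Mesa} = 959/36 and x_{Mesa} = 27.4.
Then x_{Largo} = 163/6 − (1/6)·27.4 = 22.6.
P_{Mesa} = 191 − 3·27.4 − 22.6 = 86.2.
Profit = (86.2 − 4)·27.4 = 2252.28.

2252.28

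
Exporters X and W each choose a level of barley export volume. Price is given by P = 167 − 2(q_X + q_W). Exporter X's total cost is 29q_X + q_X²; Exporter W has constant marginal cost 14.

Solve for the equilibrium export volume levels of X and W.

Exporter X's profit: π = q_X(167 − 2(q_X + q_W)) − 29q_X − q_X².
∂π/∂q_X = 138 − 6q_X − 2q_W = 0, so q_X = 23 − (1/3)q_W.
For W: ∂π/∂q_W = 153 − 4q_W − 2q_X = 0 ⇒ q_W = 38.25 − 0.5q_X.
Plugging q_W into X's best response: q_X = 23 − (1/3)(38.25 − 0.5q_X) ⇒ (5/6)q_X = 10.25, so q_X = 12.3.
Then q_W = 38.25 − 0.5·12.3 = 32.1.

12.3, 32.1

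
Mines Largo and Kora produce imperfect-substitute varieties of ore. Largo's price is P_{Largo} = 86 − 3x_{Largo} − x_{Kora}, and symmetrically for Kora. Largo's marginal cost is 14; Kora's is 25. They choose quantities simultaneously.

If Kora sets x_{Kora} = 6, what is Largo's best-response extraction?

Mine Largo's profit: π = x_{Largo}(86 − 3x_{Largo} − x_{Kora}) − 14x_{Largo}.
∂π/∂x_{Largo} = 72 − 6x_{Largo} − x_{Kora} = 0 ⇒ x_{Largo} = 12 − (1/6)x_{Kora}.
At x_{Kora} = 6: x_{Largo} = 12 − (1/6)·6 = 11.

11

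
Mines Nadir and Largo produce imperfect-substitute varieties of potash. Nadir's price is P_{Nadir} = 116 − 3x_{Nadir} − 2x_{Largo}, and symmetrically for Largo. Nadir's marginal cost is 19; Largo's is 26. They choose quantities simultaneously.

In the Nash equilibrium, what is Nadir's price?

56.6875

Mine Nadir's profit: π = x_{Nadir}(116 − 3x_{Nadir} − 2x_{Largo}) − 19x_{Nadir}.
∂π/∂x_{Nadir} = 97 − 6x_{Nadir} − 2x_{Largo} = 0 ⇒ x_{Nadir} = 97/6 − (1/3)x_{Largo}.
Similarly x_{Largo} = 15 − (1/3)x_{Nadir}.
Solving the two reaction functions simultaneously: (1 − (−1/3)(−1/3))x_{Nadir} = 97/6 − (1/3)·15, so (8/9)x_{Nadir} = 67/6 and x_{Nadir} = 12.5625.
Then x_{Largo} = 15 − (1/3)·12.5625 = 10.8125.
P_{Nadir} = 116 − 3·12.5625 − 2·10.8125 = 56.6875.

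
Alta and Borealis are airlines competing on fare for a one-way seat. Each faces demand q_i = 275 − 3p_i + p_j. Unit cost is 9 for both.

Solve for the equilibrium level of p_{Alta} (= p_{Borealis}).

Alta's profit: π = (p_{Alta} − 9)(275 − 3p_{Alta} + p_{Borealis}).
∂π/∂p_{Alta} = 302 − 6p_{Alta} + p_{Borealis} = 0 ⇒ p_{Alta} = 151/3 + (1/6)p_{Borealis}.
By symmetry p_{Borealis} = p_{Alta}; substituting into the reaction function, (5/6)p_{Alta} = 151/3 and p_{Alta} = 60.4.

60.4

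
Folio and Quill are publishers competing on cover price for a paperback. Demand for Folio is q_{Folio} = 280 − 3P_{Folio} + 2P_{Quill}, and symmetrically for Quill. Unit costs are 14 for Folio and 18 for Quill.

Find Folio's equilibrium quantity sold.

Folio's profit: π = (P_{Folio} − 14)(280 − 3P_{Folio} + 2P_{Quill}).
∂π/∂P_{Folio} = 322 − 6P_{Folio} + 2P_{Quill} = 0 ⇒ P_{Folio} = 161/3 + (1/3)P_{Quill}.
Similarly P_{Quill} = 167/3 + (1/3)P_{Folio}.
Solving the two reaction functions simultaneously: (1 − (1/3)(1/3))P_{Folio} = 161/3 + (1/3)·(167/3), so (8/9)P_{Folio} = 650/9 and P_{Folio} = 81.25.
Then P_{Quill} = 167/3 + (1/3)·81.25 = 82.75.
q_{Folio} = 280 − 3·81.25 + 2·82.75 = 201.75.

201.75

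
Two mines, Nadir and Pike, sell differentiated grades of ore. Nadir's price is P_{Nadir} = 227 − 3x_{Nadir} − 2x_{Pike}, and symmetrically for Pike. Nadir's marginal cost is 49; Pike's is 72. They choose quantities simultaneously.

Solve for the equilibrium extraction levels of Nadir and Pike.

23.6875, 17.9375

Mine Nadir's profit: π = x_{Nadir}(227 − 3x_{Nadir} − 2x_{Pike}) − 49x_{Nadir}.
∂π/∂x_{Nadir} = 178 − 6x_{Nadir} − 2x_{Pike} = 0 ⇒ x_{Nadir} = 89/3 − (1/3)x_{Pike}.
Similarly x_{Pike} = 155/6 − (1/3)x_{Nadir}.
Plugging x_{Pike} into Nadir's best response: x_{Nadir} = 89/3 − (1/3)(155/6 − (1/3)x_{Nadir}) ⇒ (8/9)x_{Nadir} = 379/18, so x_{Nadir} = 23.6875.
Then x_{Pike} = 155/6 − (1/3)·23.6875 = 17.9375.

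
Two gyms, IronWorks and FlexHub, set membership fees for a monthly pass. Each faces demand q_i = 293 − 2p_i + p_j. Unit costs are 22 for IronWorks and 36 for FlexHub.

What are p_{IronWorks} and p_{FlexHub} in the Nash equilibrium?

IronWorks's profit: π = (p_{IronWorks} − 22)(293 − 2p_{IronWorks} + p_{FlexHub}).
∂π/∂p_{IronWorks} = 337 − 4p_{IronWorks} + p_{FlexHub} = 0 ⇒ p_{IronWorks} = 84.25 + 0.25p_{FlexHub}.
Similarly p_{FlexHub} = 91.25 + 0.25p_{IronWorks}.
Solving the two reaction functions simultaneously: (1 − (0.25)(0.25))p_{IronWorks} = 84.25 + 0.25·91.25, so 0.9375p_{IronWorks} = 107.0625 and p_{IronWorks} = 114.2.
Then p_{FlexHub} = 91.25 + 0.25·114.2 = 119.8.

114.2, 119.8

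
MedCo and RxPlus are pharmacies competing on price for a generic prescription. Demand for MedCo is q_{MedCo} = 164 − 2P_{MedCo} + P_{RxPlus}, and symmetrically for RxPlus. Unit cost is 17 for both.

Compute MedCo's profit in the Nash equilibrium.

MedCo's profit: π = (P_{MedCo} − 17)(164 − 2P_{MedCo} + P_{RxPlus}).
∂π/∂P_{MedCo} = 198 − 4P_{MedCo} + P_{RxPlus} = 0 ⇒ P_{MedCo} = 49.5 + 0.25P_{RxPlus}.
Setting P_{MedCo} = P_{RxPlus} in the reaction function: P_{MedCo} = 49.5 + 0.25P_{MedCo}, so P_{MedCo} = 49.5 / 0.75 = 66.
q_{MedCo} = 164 − 2·66 + 66 = 98.
Profit = (66 − 17)·98 = 4802.

4802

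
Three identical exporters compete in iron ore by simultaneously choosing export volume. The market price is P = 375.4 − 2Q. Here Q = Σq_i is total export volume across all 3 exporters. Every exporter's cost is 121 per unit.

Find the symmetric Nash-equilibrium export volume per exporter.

31.8

A representative exporter's profit is π_i = q_i(375.4 − 2Q) − 121q_i, with Q = q_i + Σ_{j≠i} q_j.
First-order condition: 254.4 − 4q_i − 2Σ_{j≠i} q_j = 0.
In a symmetric equilibrium every exporter chooses the same q, so Σ_{j≠i} q_j = 2q. The condition becomes 254.4 − 8q = 0, giving q = 254.4/8 = 31.8.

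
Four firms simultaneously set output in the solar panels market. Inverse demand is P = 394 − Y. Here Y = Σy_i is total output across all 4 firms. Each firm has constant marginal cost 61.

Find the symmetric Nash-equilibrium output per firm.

66.6

A representative firm's profit is π_i = y_i(394 − Y) − 61y_i, with Y = y_i + Σ_{j≠i} y_j.
First-order condition: 333 − 2y_i − Σ_{j≠i} y_j = 0.
With identical firms, set every y_j = y: then 333 − 2y − 3y = 0, i.e. y = 333/5 = 66.6.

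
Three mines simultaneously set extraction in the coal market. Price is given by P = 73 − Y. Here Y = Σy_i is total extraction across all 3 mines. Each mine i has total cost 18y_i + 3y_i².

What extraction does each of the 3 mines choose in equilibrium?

A representative mine's profit is π_i = y_i(73 − Y) − 18y_i − 3y_i², with Y = y_i + Σ_{j≠i} y_j.
First-order condition: 55 − 8y_i − Σ_{j≠i} y_j = 0.
In a symmetric equilibrium every mine chooses the same y, so Σ_{j≠i} y_j = 2y. The condition becomes 55 − 10y = 0, giving y = 55/10 = 5.5.

5.5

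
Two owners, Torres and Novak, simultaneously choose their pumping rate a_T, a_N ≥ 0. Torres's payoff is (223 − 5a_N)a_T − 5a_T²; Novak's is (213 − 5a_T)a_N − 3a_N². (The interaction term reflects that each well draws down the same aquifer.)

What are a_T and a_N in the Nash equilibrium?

Expanding Torres's payoff: 223a_T − 5a_Na_T − 5a_T².
∂π/∂a_T = 223 − 5a_N − 10a_T = 0, so a_T = 22.3 − 0.5a_N.
Likewise for Novak: a_N = 35.5 − (5/6)a_T.
Substituting the second reaction function into the first: a_T = 22.3 − 0.5(35.5 − (5/6)a_T), which gives (7/12)a_T = 4.55 ⇒ a_T = 7.8.
Then a_N = 35.5 − (5/6)·7.8 = 29.

7.8, 29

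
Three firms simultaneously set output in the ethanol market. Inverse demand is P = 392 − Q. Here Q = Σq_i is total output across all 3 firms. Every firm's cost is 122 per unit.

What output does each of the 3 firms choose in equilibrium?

67.5

A representative firm's profit is π_i = q_i(392 − Q) − 122q_i, with Q = q_i + Σ_{j≠i} q_j.
First-order condition: 270 − 2q_i − Σ_{j≠i} q_j = 0.
Imposing symmetry (q_j = q for all j) turns Σ_{j≠i} q_j into 2q, so 270 = 4q and q = 67.5.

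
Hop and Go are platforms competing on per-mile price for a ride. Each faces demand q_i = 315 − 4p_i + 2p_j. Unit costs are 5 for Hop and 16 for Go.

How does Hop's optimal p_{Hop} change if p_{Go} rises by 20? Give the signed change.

Hop's profit: π = (p_{Hop} − 5)(315 − 4p_{Hop} + 2p_{Go}).
∂π/∂p_{Hop} = 335 − 8p_{Hop} + 2p_{Go} = 0 ⇒ p_{Hop} = 41.875 + 0.25p_{Go}.
The reaction-function slope is 0.25, so a 20-unit rise in p_{Go} moves p_{Hop} by 0.25 × 20 = 5. Hop's best response rises — the actions are strategic complements.

5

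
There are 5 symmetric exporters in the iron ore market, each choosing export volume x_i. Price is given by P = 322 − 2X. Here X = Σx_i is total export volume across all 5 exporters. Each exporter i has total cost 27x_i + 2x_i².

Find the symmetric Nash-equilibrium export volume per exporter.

18.4375

A representative exporter's profit is π_i = x_i(322 − 2X) − 27x_i − 2x_i², with X = x_i + Σ_{j≠i} x_j.
First-order condition: 295 − 8x_i − 2Σ_{j≠i} x_j = 0.
With identical exporters, set every x_j = x: then 295 − 8x − 8x = 0, i.e. x = 295/16 = 18.4375.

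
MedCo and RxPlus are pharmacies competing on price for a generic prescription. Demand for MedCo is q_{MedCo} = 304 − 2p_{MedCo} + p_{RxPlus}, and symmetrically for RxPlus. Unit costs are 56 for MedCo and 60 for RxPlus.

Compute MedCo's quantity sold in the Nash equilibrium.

MedCo's profit: π = (p_{MedCo} − 56)(304 − 2p_{MedCo} + p_{RxPlus}).
∂π/∂p_{MedCo} = 416 − 4p_{MedCo} + p_{RxPlus} = 0 ⇒ p_{MedCo} = 104 + 0.25p_{RxPlus}.
Similarly p_{RxPlus} = 106 + 0.25p_{MedCo}.
Solving the two reaction functions simultaneously: (1 − (0.25)(0.25))p_{MedCo} = 104 + 0.25·106, so 0.9375p_{MedCo} = 130.5 and p_{MedCo} = 139.2.
Then p_{RxPlus} = 106 + 0.25·139.2 = 140.8.
q_{MedCo} = 304 − 2·139.2 + 140.8 = 166.4.

166.4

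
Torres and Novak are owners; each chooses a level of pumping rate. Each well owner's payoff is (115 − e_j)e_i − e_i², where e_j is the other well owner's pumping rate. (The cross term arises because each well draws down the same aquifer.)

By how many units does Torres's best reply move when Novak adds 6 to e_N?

Torres's payoff is (115 − e_N)e_T − e_T².
∂π/∂e_T = 115 − e_N − 2e_T = 0, so e_T = 57.5 − 0.5e_N.
The reaction-function slope is −0.5, so a 6-unit rise in e_N moves e_T by −0.5 × 6 = −3. Torres's best response falls — the actions are strategic substitutes.

-3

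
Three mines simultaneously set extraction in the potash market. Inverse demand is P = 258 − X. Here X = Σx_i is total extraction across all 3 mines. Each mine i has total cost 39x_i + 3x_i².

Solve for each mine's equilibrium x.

21.9

A representative mine's profit is π_i = x_i(258 − X) − 39x_i − 3x_i², with X = x_i + Σ_{j≠i} x_j.
First-order condition: 219 − 8x_i − Σ_{j≠i} x_j = 0.
In a symmetric equilibrium every mine chooses the same x, so Σ_{j≠i} x_j = 2x. The condition becomes 219 − 10x = 0, giving x = 219/10 = 21.9.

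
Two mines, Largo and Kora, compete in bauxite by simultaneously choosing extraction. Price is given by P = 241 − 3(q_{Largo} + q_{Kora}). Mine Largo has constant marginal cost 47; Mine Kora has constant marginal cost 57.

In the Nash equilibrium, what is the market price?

Mine Largo's profit: π = q_{Largo}(241 − 3(q_{Largo} + q_{Kora})) − 47q_{Largo}.
∂π/∂q_{Largo} = 194 − 6q_{Largo} − 3q_{Kora} = 0, so q_{Largo} = 97/3 − 0.5q_{Kora}.
By the same steps for Kora: q_{Kora} = 92/3 − 0.5q_{Largo}.
Plugging q_{Kora} into Largo's best response: q_{Largo} = 97/3 − 0.5(92/3 − 0.5q_{Largo}) ⇒ 0.75q_{Largo} = 17, so q_{Largo} = 68/3.
Then q_{Kora} = 92/3 − 0.5·(68/3) = 58/3.
Equilibrium price: P = 241 − 3·42 = 115.

115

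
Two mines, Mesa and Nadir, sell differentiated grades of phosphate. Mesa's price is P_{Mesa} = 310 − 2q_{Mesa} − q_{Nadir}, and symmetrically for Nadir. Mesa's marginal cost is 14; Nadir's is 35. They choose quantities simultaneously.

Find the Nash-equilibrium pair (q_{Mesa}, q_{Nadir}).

Mine Mesa's profit: π = q_{Mesa}(310 − 2q_{Mesa} − q_{Nadir}) − 14q_{Mesa}.
∂π/∂q_{Mesa} = 296 − 4q_{Mesa} − q_{Nadir} = 0 ⇒ q_{Mesa} = 74 − 0.25q_{Nadir}.
Similarly q_{Nadir} = 68.75 − 0.25q_{Mesa}.
Plugging q_{Nadir} into Mesa's best response: q_{Mesa} = 74 − 0.25(68.75 − 0.25q_{Mesa}) ⇒ 0.9375q_{Mesa} = 56.8125, so q_{Mesa} = 60.6.
Then q_{Nadir} = 68.75 − 0.25·60.6 = 53.6.

60.6, 53.6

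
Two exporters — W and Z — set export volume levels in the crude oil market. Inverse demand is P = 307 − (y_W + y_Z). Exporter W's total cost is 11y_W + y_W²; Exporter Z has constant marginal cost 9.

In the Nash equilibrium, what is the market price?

Exporter W's profit: π = y_W(307 − (y_W + y_Z)) − 11y_W − y_W².
∂π/∂y_W = 296 − 4y_W − y_Z = 0, so y_W = 74 − 0.25y_Z.
For Z: ∂π/∂y_Z = 298 − 2y_Z − y_W = 0 ⇒ y_Z = 149 − 0.5y_W.
Plugging y_Z into W's best response: y_W = 74 − 0.25(149 − 0.5y_W) ⇒ 0.875y_W = 36.75, so y_W = 42.
Then y_Z = 149 − 0.5·42 = 128.
Equilibrium price: P = 307 − 170 = 137.

137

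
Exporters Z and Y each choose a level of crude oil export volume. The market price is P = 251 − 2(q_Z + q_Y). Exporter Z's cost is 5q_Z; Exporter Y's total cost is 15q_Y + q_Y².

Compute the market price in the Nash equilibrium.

105.4

Exporter Z's profit: π = q_Z(251 − 2(q_Z + q_Y)) − 5q_Z.
∂π/∂q_Z = 246 − 4q_Z − 2q_Y = 0, so q_Z = 61.5 − 0.5q_Y.
For Y: ∂π/∂q_Y = 236 − 6q_Y − 2q_Z = 0 ⇒ q_Y = 118/3 − (1/3)q_Z.
Plugging q_Y into Z's best response: q_Z = 61.5 − 0.5(118/3 − (1/3)q_Z) ⇒ (5/6)q_Z = 251/6, so q_Z = 50.2.
Then q_Y = 118/3 − (1/3)·50.2 = 22.6.
Equilibrium price: P = 251 − 2·72.8 = 105.4.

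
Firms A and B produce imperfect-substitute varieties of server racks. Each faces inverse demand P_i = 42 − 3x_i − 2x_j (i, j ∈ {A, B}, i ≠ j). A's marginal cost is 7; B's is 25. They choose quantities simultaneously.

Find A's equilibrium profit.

Firm A's profit: π = x_A(42 − 3x_A − 2x_B) − 7x_A.
∂π/∂x_A = 35 − 6x_A − 2x_B = 0 ⇒ x_A = 35/6 − (1/3)x_B.
Similarly x_B = 17/6 − (1/3)x_A.
Substituting the second reaction function into the first: x_A = 35/6 − (1/3)(17/6 − (1/3)x_A), which gives (8/9)x_A = 44/9 ⇒ x_A = 5.5.
Then x_B = 17/6 − (1/3)·5.5 = 1.
P_A = 42 − 3·5.5 − 2·1 = 23.5.
Profit = (23.5 − 7)·5.5 = 90.75.

90.75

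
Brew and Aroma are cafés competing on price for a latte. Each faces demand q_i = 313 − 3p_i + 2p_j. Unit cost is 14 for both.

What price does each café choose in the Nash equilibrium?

Brew's profit: π = (p_{Brew} − 14)(313 − 3p_{Brew} + 2p_{Aroma}).
∂π/∂p_{Brew} = 355 − 6p_{Brew} + 2p_{Aroma} = 0 ⇒ p_{Brew} = 355/6 + (1/3)p_{Aroma}.
The game is symmetric, so in equilibrium p_{Aroma} = p_{Brew}: the reaction function gives (2/3)p_{Brew} = 355/6, hence p_{Brew} = 88.75.

88.75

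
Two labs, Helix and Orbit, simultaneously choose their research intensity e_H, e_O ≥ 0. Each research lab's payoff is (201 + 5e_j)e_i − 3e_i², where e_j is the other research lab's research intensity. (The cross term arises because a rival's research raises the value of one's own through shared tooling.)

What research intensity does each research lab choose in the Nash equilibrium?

Helix's payoff is (201 + 5e_O)e_H − 3e_H².
∂π/∂e_H = 201 + 5e_O − 6e_H = 0, so e_H = 33.5 + (5/6)e_O.
Setting e_H = e_O in the reaction function: e_H = 33.5 + (5/6)e_H, so e_H = 33.5 / (1/6) = 201.

201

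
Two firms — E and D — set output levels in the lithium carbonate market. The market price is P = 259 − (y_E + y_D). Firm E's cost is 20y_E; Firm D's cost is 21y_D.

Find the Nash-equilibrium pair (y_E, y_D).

Firm E's profit: π = y_E(259 − (y_E + y_D)) − 20y_E.
∂π/∂y_E = 239 − 2y_E − y_D = 0, so y_E = 119.5 − 0.5y_D.
By the same steps for D: y_D = 119 − 0.5y_E.
Substituting the second reaction function into the first: y_E = 119.5 − 0.5(119 − 0.5y_E), which gives 0.75y_E = 60 ⇒ y_E = 80.
Then y_D = 119 − 0.5·80 = 79.

80, 79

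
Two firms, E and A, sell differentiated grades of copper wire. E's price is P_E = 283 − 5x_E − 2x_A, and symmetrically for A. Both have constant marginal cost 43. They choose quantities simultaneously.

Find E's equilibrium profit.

2000

Firm E's profit: π = x_E(283 − 5x_E − 2x_A) − 43x_E.
∂π/∂x_E = 240 − 10x_E − 2x_A = 0 ⇒ x_E = 24 − 0.2x_A.
The game is symmetric, so in equilibrium x_A = x_E: the reaction function gives 1.2x_E = 24, hence x_E = 20.
P_E = 283 − 5·20 − 2·20 = 143.
Profit = (143 − 43)·20 = 2000.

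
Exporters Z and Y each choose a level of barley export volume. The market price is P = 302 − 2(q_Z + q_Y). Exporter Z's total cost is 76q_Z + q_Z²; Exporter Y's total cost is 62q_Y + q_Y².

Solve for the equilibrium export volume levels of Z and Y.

27.375, 30.875

Exporter Z's profit: π = q_Z(302 − 2(q_Z + q_Y)) − 76q_Z − q_Z².
∂π/∂q_Z = 226 − 6q_Z − 2q_Y = 0, so q_Z = 113/3 − (1/3)q_Y.
By the same steps for Y: q_Y = 40 − (1/3)q_Z.
Solving the two reaction functions simultaneously: (1 − (−1/3)(−1/3))q_Z = 113/3 − (1/3)·40, so (8/9)q_Z = 73/3 and q_Z = 27.375.
Then q_Y = 40 − (1/3)·27.375 = 30.875.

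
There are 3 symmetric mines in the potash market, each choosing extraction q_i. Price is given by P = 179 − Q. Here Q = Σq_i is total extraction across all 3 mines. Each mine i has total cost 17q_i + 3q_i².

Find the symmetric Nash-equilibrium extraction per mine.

A representative mine's profit is π_i = q_i(179 − Q) − 17q_i − 3q_i², with Q = q_i + Σ_{j≠i} q_j.
First-order condition: 162 − 8q_i − Σ_{j≠i} q_j = 0.
With identical mines, set every q_j = q: then 162 − 8q − 2q = 0, i.e. q = 162/10 = 16.2.

16.2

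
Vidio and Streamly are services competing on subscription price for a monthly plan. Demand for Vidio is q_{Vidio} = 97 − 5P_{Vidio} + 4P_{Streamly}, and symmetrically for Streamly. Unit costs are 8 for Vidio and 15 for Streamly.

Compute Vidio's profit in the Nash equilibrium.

1361.25

Vidio's profit: π = (P_{Vidio} − 8)(97 − 5P_{Vidio} + 4P_{Streamly}).
∂π/∂P_{Vidio} = 137 − 10P_{Vidio} + 4P_{Streamly} = 0 ⇒ P_{Vidio} = 13.7 + 0.4P_{Streamly}.
Similarly P_{Streamly} = 17.2 + 0.4P_{Vidio}.
Plugging P_{Streamly} into Vidio's best response: P_{Vidio} = 13.7 + 0.4(17.2 + 0.4P_{Vidio}) ⇒ 0.84P_{Vidio} = 20.58, so P_{Vidio} = 24.5.
Then P_{Streamly} = 17.2 + 0.4·24.5 = 27.
q_{Vidio} = 97 − 5·24.5 + 4·27 = 82.5.
Profit = (24.5 − 8)·82.5 = 1361.25.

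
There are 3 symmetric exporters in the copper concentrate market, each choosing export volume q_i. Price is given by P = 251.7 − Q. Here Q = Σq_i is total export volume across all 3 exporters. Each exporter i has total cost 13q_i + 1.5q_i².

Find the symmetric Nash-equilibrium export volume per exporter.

34.1

A representative exporter's profit is π_i = q_i(251.7 − Q) − 13q_i − 1.5q_i², with Q = q_i + Σ_{j≠i} q_j.
First-order condition: 238.7 − 5q_i − Σ_{j≠i} q_j = 0.
Imposing symmetry (q_j = q for all j) turns Σ_{j≠i} q_j into 2q, so 238.7 = 7q and q = 34.1.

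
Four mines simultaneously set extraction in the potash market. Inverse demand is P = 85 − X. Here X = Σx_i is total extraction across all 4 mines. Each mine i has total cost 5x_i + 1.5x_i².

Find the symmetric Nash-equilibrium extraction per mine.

10

A representative mine's profit is π_i = x_i(85 − X) − 5x_i − 1.5x_i², with X = x_i + Σ_{j≠i} x_j.
First-order condition: 80 − 5x_i − Σ_{j≠i} x_j = 0.
With identical mines, set every x_j = x: then 80 − 5x − 3x = 0, i.e. x = 80/8 = 10.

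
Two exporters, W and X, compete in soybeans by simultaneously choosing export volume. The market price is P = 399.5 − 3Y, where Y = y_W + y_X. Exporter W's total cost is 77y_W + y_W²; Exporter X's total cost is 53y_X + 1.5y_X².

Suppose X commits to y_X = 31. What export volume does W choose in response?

28.6875

Exporter W's profit: π = y_W(399.5 − 3(y_W + y_X)) − 77y_W − y_W².
∂π/∂y_W = 322.5 − 8y_W − 3y_X = 0, so y_W = 40.3125 − 0.375y_X.
At y_X = 31: y_W = 40.3125 − 0.375·31 = 28.6875.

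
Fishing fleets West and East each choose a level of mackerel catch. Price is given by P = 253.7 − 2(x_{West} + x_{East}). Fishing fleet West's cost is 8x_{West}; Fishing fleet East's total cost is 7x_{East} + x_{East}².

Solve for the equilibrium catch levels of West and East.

Fishing fleet West's profit: π = x_{West}(253.7 − 2(x_{West} + x_{East})) − 8x_{West}.
∂π/∂x_{West} = 245.7 − 4x_{West} − 2x_{East} = 0, so x_{West} = 61.425 − 0.5x_{East}.
For East: ∂π/∂x_{East} = 246.7 − 6x_{East} − 2x_{West} = 0 ⇒ x_{East} = 2467/60 − (1/3)x_{West}.
Solving the two reaction functions simultaneously: (1 − (−0.5)(−1/3))x_{West} = 61.425 − 0.5·(2467/60), so (5/6)x_{West} = 613/15 and x_{West} = 49.04.
Then x_{East} = 2467/60 − (1/3)·49.04 = 24.77.

49.04, 24.77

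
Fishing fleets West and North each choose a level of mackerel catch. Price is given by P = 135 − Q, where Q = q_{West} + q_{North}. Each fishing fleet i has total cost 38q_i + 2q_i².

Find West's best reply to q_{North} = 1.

16

Fishing fleet West's profit: π = q_{West}(135 − (q_{West} + q_{North})) − 38q_{West} − 2q_{West}².
∂π/∂q_{West} = 97 − 6q_{West} − q_{North} = 0, so q_{West} = 97/6 − (1/6)q_{North}.
At q_{North} = 1: q_{West} = 97/6 − (1/6)·1 = 16.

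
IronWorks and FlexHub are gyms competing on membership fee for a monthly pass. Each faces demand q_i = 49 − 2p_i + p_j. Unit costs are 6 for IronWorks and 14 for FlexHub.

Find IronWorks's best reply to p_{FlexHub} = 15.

IronWorks's profit: π = (p_{IronWorks} − 6)(49 − 2p_{IronWorks} + p_{FlexHub}).
∂π/∂p_{IronWorks} = 61 − 4p_{IronWorks} + p_{FlexHub} = 0 ⇒ p_{IronWorks} = 15.25 + 0.25p_{FlexHub}.
At p_{FlexHub} = 15: p_{IronWorks} = 15.25 + 0.25·15 = 19.

19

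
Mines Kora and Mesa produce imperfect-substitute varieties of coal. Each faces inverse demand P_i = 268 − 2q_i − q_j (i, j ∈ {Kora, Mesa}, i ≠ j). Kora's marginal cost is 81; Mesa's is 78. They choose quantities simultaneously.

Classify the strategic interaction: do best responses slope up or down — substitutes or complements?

Mine Kora's profit: π = q_{Kora}(268 − 2q_{Kora} − q_{Mesa}) − 81q_{Kora}.
∂π/∂q_{Kora} = 187 − 4q_{Kora} − q_{Mesa} = 0 ⇒ q_{Kora} = 46.75 − 0.25q_{Mesa}.
The best-response slope dq_{Kora}/dq_{Mesa} = −0.25 < 0: the reaction function is downward-sloping, so the choices are strategic substitutes.

strategic substitutes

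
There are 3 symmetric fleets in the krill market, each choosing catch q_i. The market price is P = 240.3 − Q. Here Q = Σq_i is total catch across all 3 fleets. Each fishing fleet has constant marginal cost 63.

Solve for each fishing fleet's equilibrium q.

44.325

A representative fishing fleet's profit is π_i = q_i(240.3 − Q) − 63q_i, with Q = q_i + Σ_{j≠i} q_j.
First-order condition: 177.3 − 2q_i − Σ_{j≠i} q_j = 0.
With identical fishing fleets, set every q_j = q: then 177.3 − 2q − 2q = 0, i.e. q = 177.3/4 = 44.325.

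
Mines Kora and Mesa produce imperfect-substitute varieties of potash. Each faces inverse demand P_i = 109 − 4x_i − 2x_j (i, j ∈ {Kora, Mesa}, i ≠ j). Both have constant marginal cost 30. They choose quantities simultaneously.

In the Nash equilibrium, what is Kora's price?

Mine Kora's profit: π = x_{Kora}(109 − 4x_{Kora} − 2x_{Mesa}) − 30x_{Kora}.
∂π/∂x_{Kora} = 79 − 8x_{Kora} − 2x_{Mesa} = 0 ⇒ x_{Kora} = 9.875 − 0.25x_{Mesa}.
Setting x_{Kora} = x_{Mesa} in the reaction function: x_{Kora} = 9.875 − 0.25x_{Kora}, so x_{Kora} = 9.875 / 1.25 = 7.9.
P_{Kora} = 109 − 4·7.9 − 2·7.9 = 61.6.

61.6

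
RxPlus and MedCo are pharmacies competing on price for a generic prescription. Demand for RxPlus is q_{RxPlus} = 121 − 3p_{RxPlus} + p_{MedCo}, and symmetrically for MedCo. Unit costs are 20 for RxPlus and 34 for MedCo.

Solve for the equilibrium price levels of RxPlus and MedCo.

RxPlus's profit: π = (p_{RxPlus} − 20)(121 − 3p_{RxPlus} + p_{MedCo}).
∂π/∂p_{RxPlus} = 181 − 6p_{RxPlus} + p_{MedCo} = 0 ⇒ p_{RxPlus} = 181/6 + (1/6)p_{MedCo}.
Similarly p_{MedCo} = 223/6 + (1/6)p_{RxPlus}.
Plugging p_{MedCo} into RxPlus's best response: p_{RxPlus} = 181/6 + (1/6)(223/6 + (1/6)p_{RxPlus}) ⇒ (35/36)p_{RxPlus} = 1309/36, so p_{RxPlus} = 37.4.
Then p_{MedCo} = 223/6 + (1/6)·37.4 = 43.4.

37.4, 43.4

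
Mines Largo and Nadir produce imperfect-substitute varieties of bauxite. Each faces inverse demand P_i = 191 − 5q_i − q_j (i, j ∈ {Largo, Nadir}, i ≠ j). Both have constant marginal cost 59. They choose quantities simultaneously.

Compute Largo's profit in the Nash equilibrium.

Mine Largo's profit: π = q_{Largo}(191 − 5q_{Largo} − q_{Nadir}) − 59q_{Largo}.
∂π/∂q_{Largo} = 132 − 10q_{Largo} − q_{Nadir} = 0 ⇒ q_{Largo} = 13.2 − 0.1q_{Nadir}.
By symmetry q_{Nadir} = q_{Largo}; substituting into the reaction function, 1.1q_{Largo} = 13.2 and q_{Largo} = 12.
P_{Largo} = 191 − 5·12 − 12 = 119.
Profit = (119 − 59)·12 = 720.

720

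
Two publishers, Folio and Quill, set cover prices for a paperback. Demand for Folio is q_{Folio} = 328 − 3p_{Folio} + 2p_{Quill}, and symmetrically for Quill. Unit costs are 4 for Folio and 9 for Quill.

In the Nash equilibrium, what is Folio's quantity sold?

245.8125

Folio's profit: π = (p_{Folio} − 4)(328 − 3p_{Folio} + 2p_{Quill}).
∂π/∂p_{Folio} = 340 − 6p_{Folio} + 2p_{Quill} = 0 ⇒ p_{Folio} = 170/3 + (1/3)p_{Quill}.
Similarly p_{Quill} = 355/6 + (1/3)p_{Folio}.
Substituting the second reaction function into the first: p_{Folio} = 170/3 + (1/3)(355/6 + (1/3)p_{Folio}), which gives (8/9)p_{Folio} = 1375/18 ⇒ p_{Folio} = 85.9375.
Then p_{Quill} = 355/6 + (1/3)·85.9375 = 87.8125.
q_{Folio} = 328 − 3·85.9375 + 2·87.8125 = 245.8125.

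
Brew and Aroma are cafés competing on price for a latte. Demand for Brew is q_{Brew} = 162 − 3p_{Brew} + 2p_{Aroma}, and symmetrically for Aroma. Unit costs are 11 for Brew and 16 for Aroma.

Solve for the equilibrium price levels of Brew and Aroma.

49.6875, 51.5625

Brew's profit: π = (p_{Brew} − 11)(162 − 3p_{Brew} + 2p_{Aroma}).
∂π/∂p_{Brew} = 195 − 6p_{Brew} + 2p_{Aroma} = 0 ⇒ p_{Brew} = 32.5 + (1/3)p_{Aroma}.
Similarly p_{Aroma} = 35 + (1/3)p_{Brew}.
Solving the two reaction functions simultaneously: (1 − (1/3)(1/3))p_{Brew} = 32.5 + (1/3)·35, so (8/9)p_{Brew} = 265/6 and p_{Brew} = 49.6875.
Then p_{Aroma} = 35 + (1/3)·49.6875 = 51.5625.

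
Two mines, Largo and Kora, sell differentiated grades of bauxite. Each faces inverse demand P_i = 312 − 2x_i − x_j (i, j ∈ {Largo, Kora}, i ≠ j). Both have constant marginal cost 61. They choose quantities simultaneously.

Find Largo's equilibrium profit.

Mine Largo's profit: π = x_{Largo}(312 − 2x_{Largo} − x_{Kora}) − 61x_{Largo}.
∂π/∂x_{Largo} = 251 − 4x_{Largo} − x_{Kora} = 0 ⇒ x_{Largo} = 62.75 − 0.25x_{Kora}.
Setting x_{Largo} = x_{Kora} in the reaction function: x_{Largo} = 62.75 − 0.25x_{Largo}, so x_{Largo} = 62.75 / 1.25 = 50.2.
P_{Largo} = 312 − 2·50.2 − 50.2 = 161.4.
Profit = (161.4 − 61)·50.2 = 5040.08.

5040.08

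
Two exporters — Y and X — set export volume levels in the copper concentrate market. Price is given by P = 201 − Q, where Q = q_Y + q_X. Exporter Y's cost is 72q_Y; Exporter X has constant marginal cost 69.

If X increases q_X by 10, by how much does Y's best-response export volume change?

Exporter Y's profit: π = q_Y(201 − (q_Y + q_X)) − 72q_Y.
∂π/∂q_Y = 129 − 2q_Y − q_X = 0, so q_Y = 64.5 − 0.5q_X.
The reaction-function slope is −0.5, so a 10-unit rise in q_X moves q_Y by −0.5 × 10 = −5. Y's best response falls — the actions are strategic substitutes.

-5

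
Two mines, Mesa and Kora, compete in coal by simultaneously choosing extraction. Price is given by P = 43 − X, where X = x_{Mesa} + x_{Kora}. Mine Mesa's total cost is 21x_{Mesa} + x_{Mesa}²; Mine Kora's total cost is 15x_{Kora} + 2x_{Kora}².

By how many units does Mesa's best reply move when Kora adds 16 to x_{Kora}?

Mine Mesa's profit: π = x_{Mesa}(43 − (x_{Mesa} + x_{Kora})) − 21x_{Mesa} − x_{Mesa}².
∂π/∂x_{Mesa} = 22 − 4x_{Mesa} − x_{Kora} = 0, so x_{Mesa} = 5.5 − 0.25x_{Kora}.
The reaction-function slope is −0.25, so a 16-unit rise in x_{Kora} moves x_{Mesa} by −0.25 × 16 = −4. Mesa's best response falls — the actions are strategic substitutes.

-4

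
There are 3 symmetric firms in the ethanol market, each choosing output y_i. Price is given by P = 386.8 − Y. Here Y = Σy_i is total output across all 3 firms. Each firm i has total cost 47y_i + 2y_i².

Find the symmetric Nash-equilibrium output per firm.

A representative firm's profit is π_i = y_i(386.8 − Y) − 47y_i − 2y_i², with Y = y_i + Σ_{j≠i} y_j.
First-order condition: 339.8 − 6y_i − Σ_{j≠i} y_j = 0.
With identical firms, set every y_j = y: then 339.8 − 6y − 2y = 0, i.e. y = 339.8/8 = 42.475.

42.475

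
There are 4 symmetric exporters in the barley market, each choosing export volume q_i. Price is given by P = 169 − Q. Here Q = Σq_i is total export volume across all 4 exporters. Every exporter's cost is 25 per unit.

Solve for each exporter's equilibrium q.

A representative exporter's profit is π_i = q_i(169 − Q) − 25q_i, with Q = q_i + Σ_{j≠i} q_j.
First-order condition: 144 − 2q_i − Σ_{j≠i} q_j = 0.
In a symmetric equilibrium every exporter chooses the same q, so Σ_{j≠i} q_j = 3q. The condition becomes 144 − 5q = 0, giving q = 144/5 = 28.8.

28.8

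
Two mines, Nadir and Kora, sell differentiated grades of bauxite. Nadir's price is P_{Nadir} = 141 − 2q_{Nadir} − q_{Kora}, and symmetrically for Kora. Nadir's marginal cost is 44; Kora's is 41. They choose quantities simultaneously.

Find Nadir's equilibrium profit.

Mine Nadir's profit: π = q_{Nadir}(141 − 2q_{Nadir} − q_{Kora}) − 44q_{Nadir}.
∂π/∂q_{Nadir} = 97 − 4q_{Nadir} − q_{Kora} = 0 ⇒ q_{Nadir} = 24.25 − 0.25q_{Kora}.
Similarly q_{Kora} = 25 − 0.25q_{Nadir}.
Plugging q_{Kora} into Nadir's best response: q_{Nadir} = 24.25 − 0.25(25 − 0.25q_{Nadir}) ⇒ 0.9375q_{Nadir} = 18, so q_{Nadir} = 19.2.
Then q_{Kora} = 25 − 0.25·19.2 = 20.2.
P_{Nadir} = 141 − 2·19.2 − 20.2 = 82.4.
Profit = (82.4 − 44)·19.2 = 737.28.

737.28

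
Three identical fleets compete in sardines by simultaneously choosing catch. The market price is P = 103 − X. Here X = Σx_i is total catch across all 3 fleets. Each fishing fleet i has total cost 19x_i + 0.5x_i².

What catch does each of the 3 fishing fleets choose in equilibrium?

A representative fishing fleet's profit is π_i = x_i(103 − X) − 19x_i − 0.5x_i², with X = x_i + Σ_{j≠i} x_j.
First-order condition: 84 − 3x_i − Σ_{j≠i} x_j = 0.
With identical fishing fleets, set every x_j = x: then 84 − 3x − 2x = 0, i.e. x = 84/5 = 16.8.

16.8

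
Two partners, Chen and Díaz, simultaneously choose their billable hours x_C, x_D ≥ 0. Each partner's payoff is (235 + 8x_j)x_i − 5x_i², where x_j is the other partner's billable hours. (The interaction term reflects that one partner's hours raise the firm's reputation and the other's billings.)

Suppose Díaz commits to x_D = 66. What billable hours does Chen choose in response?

76.3

Chen's payoff is (235 + 8x_D)x_C − 5x_C².
∂π/∂x_C = 235 + 8x_D − 10x_C = 0, so x_C = 23.5 + 0.8x_D.
At x_D = 66: x_C = 23.5 + 0.8·66 = 76.3.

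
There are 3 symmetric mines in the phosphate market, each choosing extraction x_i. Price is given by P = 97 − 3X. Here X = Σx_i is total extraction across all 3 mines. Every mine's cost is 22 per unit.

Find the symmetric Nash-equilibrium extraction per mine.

A representative mine's profit is π_i = x_i(97 − 3X) − 22x_i, with X = x_i + Σ_{j≠i} x_j.
First-order condition: 75 − 6x_i − 3Σ_{j≠i} x_j = 0.
Imposing symmetry (x_j = x for all j) turns Σ_{j≠i} x_j into 2x, so 75 = 12x and x = 6.25.

6.25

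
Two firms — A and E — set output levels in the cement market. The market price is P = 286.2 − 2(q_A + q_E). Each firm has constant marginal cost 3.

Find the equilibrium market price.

Firm A's profit: π = q_A(286.2 − 2(q_A + q_E)) − 3q_A.
∂π/∂q_A = 283.2 − 4q_A − 2q_E = 0, so q_A = 70.8 − 0.5q_E.
Setting q_A = q_E in the reaction function: q_A = 70.8 − 0.5q_A, so q_A = 70.8 / 1.5 = 47.2.
Equilibrium price: P = 286.2 − 2·94.4 = 97.4.

97.4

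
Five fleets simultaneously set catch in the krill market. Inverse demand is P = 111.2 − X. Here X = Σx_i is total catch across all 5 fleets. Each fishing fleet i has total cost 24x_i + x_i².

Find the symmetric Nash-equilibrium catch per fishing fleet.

10.9

A representative fishing fleet's profit is π_i = x_i(111.2 − X) − 24x_i − x_i², with X = x_i + Σ_{j≠i} x_j.
First-order condition: 87.2 − 4x_i − Σ_{j≠i} x_j = 0.
With identical fishing fleets, set every x_j = x: then 87.2 − 4x − 4x = 0, i.e. x = 87.2/8 = 10.9.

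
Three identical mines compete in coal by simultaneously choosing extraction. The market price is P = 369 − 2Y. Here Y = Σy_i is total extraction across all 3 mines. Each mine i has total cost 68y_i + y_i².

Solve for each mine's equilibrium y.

A representative mine's profit is π_i = y_i(369 − 2Y) − 68y_i − y_i², with Y = y_i + Σ_{j≠i} y_j.
First-order condition: 301 − 6y_i − 2Σ_{j≠i} y_j = 0.
In a symmetric equilibrium every mine chooses the same y, so Σ_{j≠i} y_j = 2y. The condition becomes 301 − 10y = 0, giving y = 301/10 = 30.1.

30.1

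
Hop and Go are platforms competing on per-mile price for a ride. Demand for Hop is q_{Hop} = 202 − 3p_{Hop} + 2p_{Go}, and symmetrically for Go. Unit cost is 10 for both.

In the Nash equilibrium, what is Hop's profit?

6912

Hop's profit: π = (p_{Hop} − 10)(202 − 3p_{Hop} + 2p_{Go}).
∂π/∂p_{Hop} = 232 − 6p_{Hop} + 2p_{Go} = 0 ⇒ p_{Hop} = 116/3 + (1/3)p_{Go}.
By symmetry p_{Go} = p_{Hop}; substituting into the reaction function, (2/3)p_{Hop} = 116/3 and p_{Hop} = 58.
q_{Hop} = 202 − 3·58 + 2·58 = 144.
Profit = (58 − 10)·144 = 6912.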